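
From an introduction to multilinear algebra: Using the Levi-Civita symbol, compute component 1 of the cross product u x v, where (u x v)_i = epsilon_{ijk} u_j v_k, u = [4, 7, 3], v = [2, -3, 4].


(u x v)_1 = sum_{j,k} epsilon_{1jk} u_j v_k. Only permutations of (1,2,3) contribute; the two non-zero terms are:
eps_{123} u_2 v_3 = 1 * 7 * 4 = 28
eps_{132} u_3 v_2 = -1 * 3 * -3 = 9
(u x v)_1 = 37

37


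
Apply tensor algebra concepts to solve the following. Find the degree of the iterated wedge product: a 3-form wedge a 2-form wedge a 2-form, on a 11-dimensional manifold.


The degree of a wedge product is the sum of the degrees of the individual forms.
Degrees: 3, 2, 2
Total degree = 3 + 2 + 2 = 7

7


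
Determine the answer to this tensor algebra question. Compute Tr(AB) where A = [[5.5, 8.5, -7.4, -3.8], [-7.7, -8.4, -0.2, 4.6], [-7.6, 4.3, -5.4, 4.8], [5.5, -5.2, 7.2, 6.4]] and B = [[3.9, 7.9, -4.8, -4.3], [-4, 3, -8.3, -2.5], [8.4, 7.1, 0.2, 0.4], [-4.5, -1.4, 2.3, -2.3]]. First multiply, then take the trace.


Tr(AB) = sum_i (AB)_{ii} where (AB)_{ii} = sum_k A_{ik} B_{ki}.
(AB)_{11} = 5.5*3.9 + 8.5*-4 + -7.4*8.4 + -3.8*-4.5 = -57.61
(AB)_{22} = -7.7*7.9 + -8.4*3 + -0.2*7.1 + 4.6*-1.4 = -93.89
(AB)_{33} = -7.6*-4.8 + 4.3*-8.3 + -5.4*0.2 + 4.8*2.3 = 10.75
(AB)_{44} = 5.5*-4.3 + -5.2*-2.5 + 7.2*0.4 + 6.4*-2.3 = -22.49
Tr(AB) = -57.61 + -93.89 + 10.75 + -22.49 = -163.24

-163.24


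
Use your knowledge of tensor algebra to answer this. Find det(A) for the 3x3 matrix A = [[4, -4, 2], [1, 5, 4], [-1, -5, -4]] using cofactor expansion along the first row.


Expanding along the first row, det(A) = a11*M_11 - a12*M_12 + a13*M_13, where M_1j is the (1,j) minor.
Minor M_11 = 5*-4 - 4*-5 = 0
Minor M_12 = 1*-4 - 4*-1 = 0
Minor M_13 = 1*-5 - 5*-1 = 0
det = 4*(0) - -4*(0) + 2*(0)
    = 0 - 0 + 0
    = 0

0


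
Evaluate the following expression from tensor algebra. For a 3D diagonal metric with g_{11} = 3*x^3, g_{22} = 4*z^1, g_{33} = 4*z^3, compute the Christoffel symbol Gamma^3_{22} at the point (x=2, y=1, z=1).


For a diagonal metric, Gamma^k_{ij} = (1/2) g^{kk} (dg_{ik}/dx_j + dg_{jk}/dx_i - dg_{ij}/dx_k).
The metric is diagonal, so g_{ab} = 0 for a != b.
At the given point: g_{11} = 24, g_{22} = 4, g_{33} = 4
g^{33} = 1/4
dg_{23}/dx_2 = 0 (off-diagonal)
dg_{23}/dx_2 = 0 (off-diagonal)
dg_{22}/dx_3 = dg_{22}/dx_3 = 4
Numerator = 0 + 0 - 4 = -4
Gamma^3_{22} = -4 / (2 * 4) = -1/2

-1/2


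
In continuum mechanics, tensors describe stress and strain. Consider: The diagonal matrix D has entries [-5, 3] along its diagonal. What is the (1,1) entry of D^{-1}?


For a diagonal matrix, the inverse has entries (D^{-1})_{ii} = 1/d_{ii}.
The diagonal entries are: d_{11} = -5, d_{22} = 3
We need (D^{-1})_{11} = 1/d_{11} = 1/-5 = -1/5

-1/5


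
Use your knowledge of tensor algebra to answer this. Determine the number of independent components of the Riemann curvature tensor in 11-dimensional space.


The Riemann tensor in d dimensions has d^2(d^2 - 1)/12 independent components.
d = 11, so d^2 = 121
d^2 - 1 = 120
d^2(d^2 - 1) = 121 * 120 = 14520
Divide by 12: 14520 / 12 = 1210

1210


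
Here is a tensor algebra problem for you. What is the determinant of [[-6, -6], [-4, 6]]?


For a 2x2 matrix [[a, b], [c, d]], det = a*d - b*c.
a = -6, b = -6, c = -4, d = 6
a*d = -6 * 6 = -36
b*c = -6 * -4 = 24
det = -36 - 24 = -60

-60


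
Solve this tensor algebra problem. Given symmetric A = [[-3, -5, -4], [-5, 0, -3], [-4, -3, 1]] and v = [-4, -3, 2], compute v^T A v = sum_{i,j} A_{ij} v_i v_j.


First compute Av:
(Av)_1 = -3*-4 + -5*-3 + -4*2 = 19
(Av)_2 = -5*-4 + 0*-3 + -3*2 = 14
(Av)_3 = -4*-4 + -3*-3 + 1*2 = 27
Av = [19, 14, 27]
Then v^T (Av) = -4*19 + -3*14 + 2*27
= -76 + -42 + 54 = -64

-64


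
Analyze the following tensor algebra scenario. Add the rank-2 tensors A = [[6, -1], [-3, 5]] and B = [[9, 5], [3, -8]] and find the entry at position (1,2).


Tensor addition is component-wise: (A + B)_{ij} = A_{ij} + B_{ij}.
A_{12} = -1
B_{12} = 5
(A + B)_{12} = -1 + 5 = 4

4


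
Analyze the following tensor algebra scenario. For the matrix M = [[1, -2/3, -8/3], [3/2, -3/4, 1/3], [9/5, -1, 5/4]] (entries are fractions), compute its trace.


The trace is the sum of diagonal entries.
Diagonal: M[1,1] = 1, M[2,2] = -3/4, M[3,3] = 5/4
Tr(M) = 1 + -3/4 + 5/4
Computing step by step:
After adding M[1,1]: 1
After adding M[2,2]: 1/4
After adding M[3,3]: 3/2
Tr(M) = 3/2

3/2


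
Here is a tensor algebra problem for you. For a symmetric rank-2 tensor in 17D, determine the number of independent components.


A symmetric rank-2 tensor in d dimensions has d(d+1)/2 independent components.
d = 17
d(d+1)/2 = 17 * 18 / 2 = 306 / 2 = 153

153


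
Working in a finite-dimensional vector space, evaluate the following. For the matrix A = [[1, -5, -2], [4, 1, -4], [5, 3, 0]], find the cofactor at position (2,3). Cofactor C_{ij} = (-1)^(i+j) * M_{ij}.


To find cofactor C_{23}, delete row 2 and column 3.
The resulting 2x2 submatrix is: [[1, -5], [5, 3]]
Minor M_{23} = 1*3 - -5*5
  = 3 - -25 = 28
Sign = (-1)^(2+3) = (-1)^5 = -1
Cofactor C_{23} = -1 * 28 = -28

-28


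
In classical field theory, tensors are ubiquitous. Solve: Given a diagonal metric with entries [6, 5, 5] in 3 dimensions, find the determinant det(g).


For a diagonal metric, the determinant is the product of diagonal entries.
Diagonal entries: 6, 5, 5
det(g) = 6 * 5 * 5 = 150

150


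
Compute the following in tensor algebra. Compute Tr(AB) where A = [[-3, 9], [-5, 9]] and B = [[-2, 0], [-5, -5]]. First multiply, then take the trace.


Tr(AB) = sum_i (AB)_{ii} where (AB)_{ii} = sum_k A_{ik} B_{ki}.
(AB)_{11} = -3*-2 + 9*-5 = -39
(AB)_{22} = -5*0 + 9*-5 = -45
Tr(AB) = -39 + -45 = -84

-84


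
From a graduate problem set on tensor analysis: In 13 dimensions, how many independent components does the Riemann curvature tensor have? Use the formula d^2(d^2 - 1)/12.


The Riemann tensor in d dimensions has d^2(d^2 - 1)/12 independent components.
d = 13, so d^2 = 169
d^2 - 1 = 168
d^2(d^2 - 1) = 169 * 168 = 28392
Divide by 12: 28392 / 12 = 2366

2366


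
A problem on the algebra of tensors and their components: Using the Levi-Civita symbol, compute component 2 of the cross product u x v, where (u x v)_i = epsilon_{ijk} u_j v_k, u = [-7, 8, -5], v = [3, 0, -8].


(u x v)_2 = sum_{j,k} epsilon_{2jk} u_j v_k. Only permutations of (1,2,3) contribute; the two non-zero terms are:
eps_{213} u_1 v_3 = -1 * -7 * -8 = -56
eps_{231} u_3 v_1 = 1 * -5 * 3 = -15
(u x v)_2 = -71

-71


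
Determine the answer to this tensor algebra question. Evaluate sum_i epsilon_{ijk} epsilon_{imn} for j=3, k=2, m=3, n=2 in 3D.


Using the identity: epsilon_{ijk} epsilon_{imn} = delta_{jm} delta_{kn} - delta_{jn} delta_{km}.
delta_{33} = 1
delta_{22} = 1
delta_{32} = 0
delta_{23} = 0
Result = 1 * 1 - 0 * 0 = 1 - 0 = 1

1


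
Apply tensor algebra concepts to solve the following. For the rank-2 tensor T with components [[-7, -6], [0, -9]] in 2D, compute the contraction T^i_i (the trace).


The contraction (trace) of a rank-2 tensor is the sum of its diagonal elements.
Diagonal entries: A[1,1] = -7, A[2,2] = -9
Tr(A) = -7 + -9 = -16

-16


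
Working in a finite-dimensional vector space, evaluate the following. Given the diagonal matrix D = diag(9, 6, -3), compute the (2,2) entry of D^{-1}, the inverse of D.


For a diagonal matrix, the inverse has entries (D^{-1})_{ii} = 1/d_{ii}.
The diagonal entries are: d_{11} = 9, d_{22} = 6, d_{33} = -3
We need (D^{-1})_{22} = 1/d_{22} = 1/6 = 1/6

1/6


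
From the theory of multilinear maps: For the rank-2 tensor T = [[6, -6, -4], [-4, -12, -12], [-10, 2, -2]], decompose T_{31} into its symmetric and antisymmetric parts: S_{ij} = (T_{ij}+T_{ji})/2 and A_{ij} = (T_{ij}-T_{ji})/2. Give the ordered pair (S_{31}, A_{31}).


T_{31} = -10
T_{13} = -4
S_{31} = (-10 + -4)/2 = -14/2 = -7
A_{31} = (-10 - -4)/2 = -6/2 = -3
Check: S + A = -7 + -3 = -10 = T_{31}.

(-7, -3)


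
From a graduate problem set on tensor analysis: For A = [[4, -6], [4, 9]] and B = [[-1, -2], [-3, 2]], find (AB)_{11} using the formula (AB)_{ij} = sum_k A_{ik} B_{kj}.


(AB)_{ij} = sum_k A_{ik} B_{kj}.
For i=1, j=1:
A_{11} * B_{11} = 4 * -1 = -4
A_{12} * B_{21} = -6 * -3 = 18
Sum = -4 + 18 = 14

14


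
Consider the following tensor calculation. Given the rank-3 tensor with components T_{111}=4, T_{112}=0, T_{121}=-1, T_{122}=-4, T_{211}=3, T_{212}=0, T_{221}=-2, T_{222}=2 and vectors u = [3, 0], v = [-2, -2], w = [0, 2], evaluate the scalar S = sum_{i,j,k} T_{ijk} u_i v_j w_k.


S = sum over i,j,k of T_{ijk} u_i v_j w_k. Expanding all 8 terms:
T_{111}*u_1*v_1*w_1 = 4*3*-2*0 = 0  (running total: 0)
T_{112}*u_1*v_1*w_2 = 0*3*-2*2 = 0  (running total: 0)
T_{121}*u_1*v_2*w_1 = -1*3*-2*0 = 0  (running total: 0)
T_{122}*u_1*v_2*w_2 = -4*3*-2*2 = 48  (running total: 48)
T_{211}*u_2*v_1*w_1 = 3*0*-2*0 = 0  (running total: 48)
T_{212}*u_2*v_1*w_2 = 0*0*-2*2 = 0  (running total: 48)
T_{221}*u_2*v_2*w_1 = -2*0*-2*0 = 0  (running total: 48)
T_{222}*u_2*v_2*w_2 = 2*0*-2*2 = 0  (running total: 48)
S = 48

48


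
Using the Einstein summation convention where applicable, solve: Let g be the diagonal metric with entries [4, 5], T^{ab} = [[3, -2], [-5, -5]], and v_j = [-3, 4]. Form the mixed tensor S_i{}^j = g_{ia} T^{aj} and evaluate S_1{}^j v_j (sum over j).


Step 1: lower the first index. For a diagonal metric, g_{ia} T^{aj} = g_{ii} T^{ij} (no sum on i).
g_{11} = 4
S_1{}^1 = 4 * T^{11} = 4 * 3 = 12
S_1{}^2 = 4 * T^{12} = 4 * -2 = -8
Step 2: contract S_1{}^j with v_j.
S_1{}^1 * v_1 = 12 * -3 = -36
S_1{}^2 * v_2 = -8 * 4 = -32
Result = -36 + -32 = -68

-68


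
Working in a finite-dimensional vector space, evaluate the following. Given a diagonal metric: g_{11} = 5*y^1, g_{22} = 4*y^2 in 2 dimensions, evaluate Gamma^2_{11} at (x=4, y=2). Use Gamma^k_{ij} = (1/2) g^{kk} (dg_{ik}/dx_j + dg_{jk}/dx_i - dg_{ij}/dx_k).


For a diagonal metric, Gamma^k_{ij} = (1/2) g^{kk} (dg_{ik}/dx_j + dg_{jk}/dx_i - dg_{ij}/dx_k).
The metric is diagonal, so g_{ab} = 0 for a != b.
At the given point: g_{11} = 10, g_{22} = 16
g^{22} = 1/16
dg_{12}/dx_1 = 0 (off-diagonal)
dg_{12}/dx_1 = 0 (off-diagonal)
dg_{11}/dx_2 = dg_{11}/dx_2 = 5
Numerator = 0 + 0 - 5 = -5
Gamma^2_{11} = -5 / (2 * 16) = -5/32

-5/32


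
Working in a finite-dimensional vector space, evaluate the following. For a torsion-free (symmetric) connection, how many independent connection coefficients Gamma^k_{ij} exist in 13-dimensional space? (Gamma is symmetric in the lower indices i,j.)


Christoffel symbols Gamma^k_{ij} are symmetric in i,j, so there are d * d(d+1)/2 independent symbols.
d = 13
d(d+1)/2 = 13 * 14 / 2 = 91
Total = 13 * 91 = 1183

1183


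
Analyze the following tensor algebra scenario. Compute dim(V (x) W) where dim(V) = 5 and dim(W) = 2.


The dimension of a tensor product is the product of dimensions.
dim(V) = 5, dim(W) = 2
dim(V (x) W) = 5 * 2 = 10

10


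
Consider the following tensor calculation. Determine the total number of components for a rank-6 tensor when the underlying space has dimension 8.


The number of components of a rank-r tensor in d dimensions is d^r.
Here d = 8 and r = 6.
8^6 = 262144

262144


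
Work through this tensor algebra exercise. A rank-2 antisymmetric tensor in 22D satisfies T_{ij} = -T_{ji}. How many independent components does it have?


An antisymmetric rank-2 tensor satisfies A_{ij} = -A_{ji}, so diagonal entries are zero.
The independent components are the upper-triangular entries: C(n, 2) = n(n-1)/2.
n = 22
C(22, 2) = 22 * 21 / 2 = 462 / 2 = 231

231


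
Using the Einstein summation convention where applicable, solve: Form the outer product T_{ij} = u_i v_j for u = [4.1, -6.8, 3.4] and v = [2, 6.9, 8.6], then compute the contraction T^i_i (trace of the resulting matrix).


The outer product gives T_{ij} = u_i v_j.
The trace (contraction) is Tr(T) = sum_i T_{ii} = sum_i u_i v_i.
Diagonal entries:
T_{11} = u_1 * v_1 = 4.1 * 2 = 8.2
T_{22} = u_2 * v_2 = -6.8 * 6.9 = -46.92
T_{33} = u_3 * v_3 = 3.4 * 8.6 = 29.24
Tr(T) = 8.2 + -46.92 + 29.24 = -9.48

-9.48


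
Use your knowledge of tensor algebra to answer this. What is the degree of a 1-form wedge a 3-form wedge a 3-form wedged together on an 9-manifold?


The degree of a wedge product is the sum of the degrees of the individual forms.
Degrees: 1, 3, 3
Total degree = 1 + 3 + 3 = 7

7


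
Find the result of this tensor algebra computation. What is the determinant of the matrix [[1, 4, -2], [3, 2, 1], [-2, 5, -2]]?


Expanding along the first row, det(A) = a11*M_11 - a12*M_12 + a13*M_13, where M_1j is the (1,j) minor.
Minor M_11 = 2*-2 - 1*5 = -9
Minor M_12 = 3*-2 - 1*-2 = -4
Minor M_13 = 3*5 - 2*-2 = 19
det = 1*(-9) - 4*(-4) + -2*(19)
    = -9 - -16 + -38
    = -31

-31


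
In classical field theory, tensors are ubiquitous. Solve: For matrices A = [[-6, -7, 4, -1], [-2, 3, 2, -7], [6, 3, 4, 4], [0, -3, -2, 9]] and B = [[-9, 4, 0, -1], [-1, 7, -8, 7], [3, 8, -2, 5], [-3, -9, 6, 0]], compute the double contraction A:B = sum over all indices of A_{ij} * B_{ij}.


A:B = sum over all i,j of A_{ij} * B_{ij}.
Row 1: -6*-9=54, -7*4=-28, 4*0=0, -1*-1=1 => row sum = 27
Row 2: -2*-1=2, 3*7=21, 2*-8=-16, -7*7=-49 => row sum = -42
Row 3: 6*3=18, 3*8=24, 4*-2=-8, 4*5=20 => row sum = 54
Row 4: 0*-3=0, -3*-9=27, -2*6=-12, 9*0=0 => row sum = 15
Total = 27 + -42 + 54 + 15 = 54

54


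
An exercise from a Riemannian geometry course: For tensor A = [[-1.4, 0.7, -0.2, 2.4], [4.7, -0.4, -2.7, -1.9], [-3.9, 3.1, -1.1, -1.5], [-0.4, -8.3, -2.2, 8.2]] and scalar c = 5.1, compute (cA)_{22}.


Scalar multiplication: (cA)_{ij} = c * A_{ij}.
c = 5.1
A_{22} = -0.4
(cA)_{22} = 5.1 * -0.4 = -2.04

-2.04


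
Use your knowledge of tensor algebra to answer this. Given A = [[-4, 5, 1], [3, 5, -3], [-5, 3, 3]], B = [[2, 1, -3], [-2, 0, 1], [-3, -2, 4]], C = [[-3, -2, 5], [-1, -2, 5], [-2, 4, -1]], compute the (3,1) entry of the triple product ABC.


(ABC)_{31} = sum_m (AB)_{3m} C_{m1}. First compute row 3 of AB.
(AB)_{31} = -5*2 + 3*-2 + 3*-3 = -25
(AB)_{32} = -5*1 + 3*0 + 3*-2 = -11
(AB)_{33} = -5*-3 + 3*1 + 3*4 = 30
Now contract with column 1 of C:
(AB)_{31} * C_{11} = -25 * -3 = 75
(AB)_{32} * C_{21} = -11 * -1 = 11
(AB)_{33} * C_{31} = 30 * -2 = -60
(ABC)_{31} = 75 + 11 + -60 = 26

26


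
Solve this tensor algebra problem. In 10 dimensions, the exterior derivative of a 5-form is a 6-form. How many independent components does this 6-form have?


The exterior derivative of a p-form is a (p+1)-form.
Its number of independent components is C(n, p+1).
n = 10, p+1 = 6
C(10, 6) = 210

210


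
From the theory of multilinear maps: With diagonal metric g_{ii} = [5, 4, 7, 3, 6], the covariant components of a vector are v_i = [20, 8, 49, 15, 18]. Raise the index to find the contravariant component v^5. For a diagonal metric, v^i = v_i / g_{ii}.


To raise an index with a diagonal metric: v^i = v_i / g_{ii}.
For index 5: v_5 = 18, g_{55} = 6
v^5 = 18 / 6 = 3

3


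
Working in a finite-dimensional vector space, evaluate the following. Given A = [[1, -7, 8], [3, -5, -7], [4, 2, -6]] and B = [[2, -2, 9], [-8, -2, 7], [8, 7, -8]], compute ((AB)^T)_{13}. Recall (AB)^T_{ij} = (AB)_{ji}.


(AB)^T_{ij} = (AB)_{ji} = sum_k A_{jk} B_{ki}.
For i=1, j=3 we need (AB)_{31}:
A_{31} * B_{11} = 4 * 2 = 8
A_{32} * B_{21} = 2 * -8 = -16
A_{33} * B_{31} = -6 * 8 = -48
Sum = 8 + -16 + -48 = -56

-56


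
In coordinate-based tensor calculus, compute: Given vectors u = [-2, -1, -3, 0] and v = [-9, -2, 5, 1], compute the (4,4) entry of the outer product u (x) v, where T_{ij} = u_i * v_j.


The outer product entry T_{ij} = u_i * v_j.
We need i=4, j=4.
u_4 = 0, v_4 = 1
T_{4,4} = 0 * 1 = 0

0


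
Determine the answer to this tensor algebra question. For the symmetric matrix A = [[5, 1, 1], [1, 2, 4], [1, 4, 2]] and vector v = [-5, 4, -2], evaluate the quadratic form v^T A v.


First compute Av:
(Av)_1 = 5*-5 + 1*4 + 1*-2 = -23
(Av)_2 = 1*-5 + 2*4 + 4*-2 = -5
(Av)_3 = 1*-5 + 4*4 + 2*-2 = 7
Av = [-23, -5, 7]
Then v^T (Av) = -5*-23 + 4*-5 + -2*7
= 115 + -20 + -14 = 81

81


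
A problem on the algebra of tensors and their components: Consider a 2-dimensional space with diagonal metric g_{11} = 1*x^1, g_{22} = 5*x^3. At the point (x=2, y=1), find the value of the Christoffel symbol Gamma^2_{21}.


For a diagonal metric, Gamma^k_{ij} = (1/2) g^{kk} (dg_{ik}/dx_j + dg_{jk}/dx_i - dg_{ij}/dx_k).
The metric is diagonal, so g_{ab} = 0 for a != b.
At the given point: g_{11} = 2, g_{22} = 40
g^{22} = 1/40
dg_{22}/dx_1 = dg_{22}/dx_1 = 60
dg_{12}/dx_2 = 0 (off-diagonal)
dg_{21}/dx_2 = 0 (off-diagonal)
Numerator = 60 + 0 - 0 = 60
Gamma^2_{21} = 60 / (2 * 40) = 3/4

3/4


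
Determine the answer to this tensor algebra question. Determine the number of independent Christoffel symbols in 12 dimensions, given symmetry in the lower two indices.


Christoffel symbols Gamma^k_{ij} are symmetric in i,j, so there are d * d(d+1)/2 independent symbols.
d = 12
d(d+1)/2 = 12 * 13 / 2 = 78
Total = 12 * 78 = 936

936


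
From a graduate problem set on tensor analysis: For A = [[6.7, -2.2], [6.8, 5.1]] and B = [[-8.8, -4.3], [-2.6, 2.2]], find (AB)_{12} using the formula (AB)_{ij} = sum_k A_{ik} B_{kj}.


(AB)_{ij} = sum_k A_{ik} B_{kj}.
For i=1, j=2:
A_{11} * B_{12} = 6.7 * -4.3 = -28.81
A_{12} * B_{22} = -2.2 * 2.2 = -4.84
Sum = -28.81 + -4.84 = -33.65

-33.65


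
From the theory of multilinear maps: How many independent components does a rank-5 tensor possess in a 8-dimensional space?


The number of components of a rank-r tensor in d dimensions is d^r.
Here d = 8 and r = 5.
8^5 = 32768

32768


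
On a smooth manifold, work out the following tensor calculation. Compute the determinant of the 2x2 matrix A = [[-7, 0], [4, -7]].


For a 2x2 matrix [[a, b], [c, d]], det = a*d - b*c.
a = -7, b = 0, c = 4, d = -7
a*d = -7 * -7 = 49
b*c = 0 * 4 = 0
det = 49 - 0 = 49

49


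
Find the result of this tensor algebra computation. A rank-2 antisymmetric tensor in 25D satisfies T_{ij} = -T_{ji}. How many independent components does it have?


An antisymmetric rank-2 tensor satisfies A_{ij} = -A_{ji}, so diagonal entries are zero.
The independent components are the upper-triangular entries: C(n, 2) = n(n-1)/2.
n = 25
C(25, 2) = 25 * 24 / 2 = 600 / 2 = 300

300


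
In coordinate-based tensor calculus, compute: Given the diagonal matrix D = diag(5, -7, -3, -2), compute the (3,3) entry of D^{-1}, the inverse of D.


For a diagonal matrix, the inverse has entries (D^{-1})_{ii} = 1/d_{ii}.
The diagonal entries are: d_{11} = 5, d_{22} = -7, d_{33} = -3, d_{44} = -2
We need (D^{-1})_{33} = 1/d_{33} = 1/-3 = -1/3

-1/3


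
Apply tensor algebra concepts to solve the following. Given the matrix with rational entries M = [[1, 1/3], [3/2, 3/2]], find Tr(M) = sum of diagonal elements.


The trace is the sum of diagonal entries.
Diagonal: M[1,1] = 1, M[2,2] = 3/2
Tr(M) = 1 + 3/2
Computing step by step:
After adding M[1,1]: 1
After adding M[2,2]: 5/2
Tr(M) = 5/2

5/2


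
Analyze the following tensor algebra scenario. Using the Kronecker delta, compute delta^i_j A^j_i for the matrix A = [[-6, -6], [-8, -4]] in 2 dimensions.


The contraction (trace) of a rank-2 tensor is the sum of its diagonal elements.
Diagonal entries: A[1,1] = -6, A[2,2] = -4
Tr(A) = -6 + -4 = -10

-10


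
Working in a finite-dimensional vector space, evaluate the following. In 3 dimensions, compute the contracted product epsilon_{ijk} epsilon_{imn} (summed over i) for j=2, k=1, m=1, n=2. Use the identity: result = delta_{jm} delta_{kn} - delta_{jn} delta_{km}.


Using the identity: epsilon_{ijk} epsilon_{imn} = delta_{jm} delta_{kn} - delta_{jn} delta_{km}.
delta_{21} = 0
delta_{12} = 0
delta_{22} = 1
delta_{11} = 1
Result = 0 * 0 - 1 * 1 = 0 - 1 = -1

-1


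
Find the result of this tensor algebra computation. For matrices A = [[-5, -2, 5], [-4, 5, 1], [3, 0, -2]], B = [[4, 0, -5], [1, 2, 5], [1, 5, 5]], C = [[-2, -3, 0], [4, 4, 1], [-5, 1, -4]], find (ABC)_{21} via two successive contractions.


(ABC)_{21} = sum_m (AB)_{2m} C_{m1}. First compute row 2 of AB.
(AB)_{21} = -4*4 + 5*1 + 1*1 = -10
(AB)_{22} = -4*0 + 5*2 + 1*5 = 15
(AB)_{23} = -4*-5 + 5*5 + 1*5 = 50
Now contract with column 1 of C:
(AB)_{21} * C_{11} = -10 * -2 = 20
(AB)_{22} * C_{21} = 15 * 4 = 60
(AB)_{23} * C_{31} = 50 * -5 = -250
(ABC)_{21} = 20 + 60 + -250 = -170

-170


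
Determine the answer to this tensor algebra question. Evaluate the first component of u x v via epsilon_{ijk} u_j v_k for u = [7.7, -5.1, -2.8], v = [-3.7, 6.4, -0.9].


(u x v)_1 = sum_{j,k} epsilon_{1jk} u_j v_k. Only permutations of (1,2,3) contribute; the two non-zero terms are:
eps_{123} u_2 v_3 = 1 * -5.1 * -0.9 = 4.59
eps_{132} u_3 v_2 = -1 * -2.8 * 6.4 = 17.92
(u x v)_1 = 22.51

22.51


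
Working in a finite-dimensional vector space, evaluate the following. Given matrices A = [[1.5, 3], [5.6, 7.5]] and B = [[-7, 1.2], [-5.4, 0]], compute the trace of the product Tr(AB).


Tr(AB) = sum_i (AB)_{ii} where (AB)_{ii} = sum_k A_{ik} B_{ki}.
(AB)_{11} = 1.5*-7 + 3*-5.4 = -26.7
(AB)_{22} = 5.6*1.2 + 7.5*0 = 6.72
Tr(AB) = -26.7 + 6.72 = -19.98

-19.98


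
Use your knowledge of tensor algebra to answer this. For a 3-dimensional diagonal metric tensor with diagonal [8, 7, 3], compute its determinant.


For a diagonal metric, the determinant is the product of diagonal entries.
Diagonal entries: 8, 7, 3
det(g) = 8 * 7 * 3 = 168

168


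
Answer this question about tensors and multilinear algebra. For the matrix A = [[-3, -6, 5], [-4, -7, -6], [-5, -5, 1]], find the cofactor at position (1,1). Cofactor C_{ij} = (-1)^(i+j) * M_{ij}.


To find cofactor C_{11}, delete row 1 and column 1.
The resulting 2x2 submatrix is: [[-7, -6], [-5, 1]]
Minor M_{11} = -7*1 - -6*-5
  = -7 - 30 = -37
Sign = (-1)^(1+1) = (-1)^2 = 1
Cofactor C_{11} = 1 * -37 = -37

-37


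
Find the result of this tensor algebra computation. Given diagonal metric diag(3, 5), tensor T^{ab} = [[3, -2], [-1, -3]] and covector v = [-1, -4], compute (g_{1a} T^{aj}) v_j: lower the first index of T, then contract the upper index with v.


Step 1: lower the first index. For a diagonal metric, g_{ia} T^{aj} = g_{ii} T^{ij} (no sum on i).
g_{11} = 3
S_1{}^1 = 3 * T^{11} = 3 * 3 = 9
S_1{}^2 = 3 * T^{12} = 3 * -2 = -6
Step 2: contract S_1{}^j with v_j.
S_1{}^1 * v_1 = 9 * -1 = -9
S_1{}^2 * v_2 = -6 * -4 = 24
Result = -9 + 24 = 15

15


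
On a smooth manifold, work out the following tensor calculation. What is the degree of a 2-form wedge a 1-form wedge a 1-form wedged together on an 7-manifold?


The degree of a wedge product is the sum of the degrees of the individual forms.
Degrees: 2, 1, 1
Total degree = 2 + 1 + 1 = 4

4


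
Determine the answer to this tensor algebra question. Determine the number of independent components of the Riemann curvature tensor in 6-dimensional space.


The Riemann tensor in d dimensions has d^2(d^2 - 1)/12 independent components.
d = 6, so d^2 = 36
d^2 - 1 = 35
d^2(d^2 - 1) = 36 * 35 = 1260
Divide by 12: 1260 / 12 = 105

105


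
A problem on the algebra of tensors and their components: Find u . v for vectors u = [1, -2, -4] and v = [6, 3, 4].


The inner product u . v = sum of u_i * v_i.
Term-by-term: 1 * 6, -2 * 3, -4 * 4
Products: 6, -6, -16
Sum = 6 + -6 + -16 = -16

-16


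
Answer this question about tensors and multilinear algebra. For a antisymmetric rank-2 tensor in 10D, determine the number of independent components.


A antisymmetric rank-2 tensor in d dimensions has d(d-1)/2 independent components.
d = 10
d(d-1)/2 = 10 * 9 / 2 = 90 / 2 = 45

45


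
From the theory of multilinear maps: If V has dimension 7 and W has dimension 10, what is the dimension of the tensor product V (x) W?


The dimension of a tensor product is the product of dimensions.
dim(V) = 7, dim(W) = 10
dim(V (x) W) = 7 * 10 = 70

70


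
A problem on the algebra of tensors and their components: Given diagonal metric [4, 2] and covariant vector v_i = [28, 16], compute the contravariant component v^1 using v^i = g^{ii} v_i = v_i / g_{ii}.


To raise an index with a diagonal metric: v^i = v_i / g_{ii}.
For index 1: v_1 = 28, g_{11} = 4
v^1 = 28 / 4 = 7

7


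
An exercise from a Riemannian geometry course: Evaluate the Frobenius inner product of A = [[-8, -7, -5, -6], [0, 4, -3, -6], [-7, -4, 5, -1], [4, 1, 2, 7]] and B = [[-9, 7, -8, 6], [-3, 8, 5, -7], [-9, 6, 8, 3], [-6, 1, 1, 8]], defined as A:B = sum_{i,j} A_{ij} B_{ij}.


A:B = sum over all i,j of A_{ij} * B_{ij}.
Row 1: -8*-9=72, -7*7=-49, -5*-8=40, -6*6=-36 => row sum = 27
Row 2: 0*-3=0, 4*8=32, -3*5=-15, -6*-7=42 => row sum = 59
Row 3: -7*-9=63, -4*6=-24, 5*8=40, -1*3=-3 => row sum = 76
Row 4: 4*-6=-24, 1*1=1, 2*1=2, 7*8=56 => row sum = 35
Total = 27 + 59 + 76 + 35 = 197

197


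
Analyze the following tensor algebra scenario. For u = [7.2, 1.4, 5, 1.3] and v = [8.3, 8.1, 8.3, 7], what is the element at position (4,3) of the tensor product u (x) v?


The outer product entry T_{ij} = u_i * v_j.
We need i=4, j=3.
u_4 = 1.3, v_3 = 8.3
T_{4,3} = 1.3 * 8.3 = 10.79

10.79


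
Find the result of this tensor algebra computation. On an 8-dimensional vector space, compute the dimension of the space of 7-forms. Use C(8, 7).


The dimension of the space of p-forms on an n-dimensional space is C(n, p).
n = 8, p = 7
C(8, 7) = 8! / (7! * 1!) = 8

8


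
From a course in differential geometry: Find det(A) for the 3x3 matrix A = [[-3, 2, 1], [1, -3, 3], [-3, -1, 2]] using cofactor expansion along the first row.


Expanding along the first row, det(A) = a11*M_11 - a12*M_12 + a13*M_13, where M_1j is the (1,j) minor.
Minor M_11 = -3*2 - 3*-1 = -3
Minor M_12 = 1*2 - 3*-3 = 11
Minor M_13 = 1*-1 - -3*-3 = -10
det = -3*(-3) - 2*(11) + 1*(-10)
    = 9 - 22 + -10
    = -23

-23


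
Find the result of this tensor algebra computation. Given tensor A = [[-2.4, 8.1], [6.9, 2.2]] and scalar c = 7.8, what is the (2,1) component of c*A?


Scalar multiplication: (cA)_{ij} = c * A_{ij}.
c = 7.8
A_{21} = 6.9
(cA)_{21} = 7.8 * 6.9 = 53.82

53.82


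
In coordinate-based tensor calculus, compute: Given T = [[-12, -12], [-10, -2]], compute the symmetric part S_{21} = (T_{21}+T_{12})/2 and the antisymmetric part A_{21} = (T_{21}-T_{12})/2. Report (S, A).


T_{21} = -10
T_{12} = -12
S_{21} = (-10 + -12)/2 = -22/2 = -11
A_{21} = (-10 - -12)/2 = 2/2 = 1
Check: S + A = -11 + 1 = -10 = T_{21}.

(-11, 1)


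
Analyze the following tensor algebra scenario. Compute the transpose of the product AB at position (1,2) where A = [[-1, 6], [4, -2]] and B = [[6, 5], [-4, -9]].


(AB)^T_{ij} = (AB)_{ji} = sum_k A_{jk} B_{ki}.
For i=1, j=2 we need (AB)_{21}:
A_{21} * B_{11} = 4 * 6 = 24
A_{22} * B_{21} = -2 * -4 = 8
Sum = 24 + 8 = 32

32


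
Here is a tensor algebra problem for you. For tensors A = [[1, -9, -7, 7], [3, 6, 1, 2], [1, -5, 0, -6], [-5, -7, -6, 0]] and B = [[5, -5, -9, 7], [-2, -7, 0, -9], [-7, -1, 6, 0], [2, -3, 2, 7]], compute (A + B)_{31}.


Tensor addition is component-wise: (A + B)_{ij} = A_{ij} + B_{ij}.
A_{31} = 1
B_{31} = -7
(A + B)_{31} = 1 + -7 = -6

-6


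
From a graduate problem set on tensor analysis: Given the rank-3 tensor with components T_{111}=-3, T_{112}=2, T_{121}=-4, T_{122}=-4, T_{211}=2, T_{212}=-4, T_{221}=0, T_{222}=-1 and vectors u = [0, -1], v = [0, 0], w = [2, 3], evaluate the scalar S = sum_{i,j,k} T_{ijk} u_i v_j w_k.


S = sum over i,j,k of T_{ijk} u_i v_j w_k. Expanding all 8 terms:
T_{111}*u_1*v_1*w_1 = -3*0*0*2 = 0  (running total: 0)
T_{112}*u_1*v_1*w_2 = 2*0*0*3 = 0  (running total: 0)
T_{121}*u_1*v_2*w_1 = -4*0*0*2 = 0  (running total: 0)
T_{122}*u_1*v_2*w_2 = -4*0*0*3 = 0  (running total: 0)
T_{211}*u_2*v_1*w_1 = 2*-1*0*2 = 0  (running total: 0)
T_{212}*u_2*v_1*w_2 = -4*-1*0*3 = 0  (running total: 0)
T_{221}*u_2*v_2*w_1 = 0*-1*0*2 = 0  (running total: 0)
T_{222}*u_2*v_2*w_2 = -1*-1*0*3 = 0  (running total: 0)
S = 0

0


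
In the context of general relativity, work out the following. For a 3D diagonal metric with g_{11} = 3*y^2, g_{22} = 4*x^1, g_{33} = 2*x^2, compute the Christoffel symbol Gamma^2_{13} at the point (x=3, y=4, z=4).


For a diagonal metric, Gamma^k_{ij} = (1/2) g^{kk} (dg_{ik}/dx_j + dg_{jk}/dx_i - dg_{ij}/dx_k).
The metric is diagonal, so g_{ab} = 0 for a != b.
At the given point: g_{11} = 48, g_{22} = 12, g_{33} = 18
g^{22} = 1/12
dg_{12}/dx_3 = 0 (off-diagonal)
dg_{32}/dx_1 = 0 (off-diagonal)
dg_{13}/dx_2 = 0 (off-diagonal)
Numerator = 0 + 0 - 0 = 0
Gamma^2_{13} = 0 / (2 * 12) = 0

0


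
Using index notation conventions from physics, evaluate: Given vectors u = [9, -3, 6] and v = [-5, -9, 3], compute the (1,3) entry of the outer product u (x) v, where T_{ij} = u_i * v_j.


The outer product entry T_{ij} = u_i * v_j.
We need i=1, j=3.
u_1 = 9, v_3 = 3
T_{1,3} = 9 * 3 = 27

27


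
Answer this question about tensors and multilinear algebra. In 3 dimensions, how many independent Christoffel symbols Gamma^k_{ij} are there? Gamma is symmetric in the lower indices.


Christoffel symbols Gamma^k_{ij} are symmetric in i,j, so there are d * d(d+1)/2 independent symbols.
d = 3
d(d+1)/2 = 3 * 4 / 2 = 6
Total = 3 * 6 = 18

18


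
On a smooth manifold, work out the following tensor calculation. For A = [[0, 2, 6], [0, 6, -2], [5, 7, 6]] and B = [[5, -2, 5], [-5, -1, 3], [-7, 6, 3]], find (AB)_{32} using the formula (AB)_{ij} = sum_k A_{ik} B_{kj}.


(AB)_{ij} = sum_k A_{ik} B_{kj}.
For i=3, j=2:
A_{31} * B_{12} = 5 * -2 = -10
A_{32} * B_{22} = 7 * -1 = -7
A_{33} * B_{32} = 6 * 6 = 36
Sum = -10 + -7 + 36 = 19

19


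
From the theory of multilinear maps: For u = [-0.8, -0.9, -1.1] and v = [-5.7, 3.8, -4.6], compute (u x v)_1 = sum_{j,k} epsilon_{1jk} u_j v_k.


(u x v)_1 = sum_{j,k} epsilon_{1jk} u_j v_k. Only permutations of (1,2,3) contribute; the two non-zero terms are:
eps_{123} u_2 v_3 = 1 * -0.9 * -4.6 = 4.14
eps_{132} u_3 v_2 = -1 * -1.1 * 3.8 = 4.18
(u x v)_1 = 8.32

8.32


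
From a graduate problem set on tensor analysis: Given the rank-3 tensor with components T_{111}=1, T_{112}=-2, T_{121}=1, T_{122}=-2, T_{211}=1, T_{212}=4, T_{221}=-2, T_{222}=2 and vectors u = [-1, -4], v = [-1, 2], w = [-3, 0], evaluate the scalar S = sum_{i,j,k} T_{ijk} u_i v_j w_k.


S = sum over i,j,k of T_{ijk} u_i v_j w_k. Expanding all 8 terms:
T_{111}*u_1*v_1*w_1 = 1*-1*-1*-3 = -3  (running total: -3)
T_{112}*u_1*v_1*w_2 = -2*-1*-1*0 = 0  (running total: -3)
T_{121}*u_1*v_2*w_1 = 1*-1*2*-3 = 6  (running total: 3)
T_{122}*u_1*v_2*w_2 = -2*-1*2*0 = 0  (running total: 3)
T_{211}*u_2*v_1*w_1 = 1*-4*-1*-3 = -12  (running total: -9)
T_{212}*u_2*v_1*w_2 = 4*-4*-1*0 = 0  (running total: -9)
T_{221}*u_2*v_2*w_1 = -2*-4*2*-3 = -48  (running total: -57)
T_{222}*u_2*v_2*w_2 = 2*-4*2*0 = 0  (running total: -57)
S = -57

-57


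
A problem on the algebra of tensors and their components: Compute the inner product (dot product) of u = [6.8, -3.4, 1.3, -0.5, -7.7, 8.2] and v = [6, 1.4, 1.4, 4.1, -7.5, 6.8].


The inner product u . v = sum of u_i * v_i.
Term-by-term: 6.8 * 6, -3.4 * 1.4, 1.3 * 1.4, -0.5 * 4.1, -7.7 * -7.5, 8.2 * 6.8
Products: 40.8, -4.76, 1.82, -2.05, 57.75, 55.76
Sum = 40.8 + -4.76 + 1.82 + -2.05 + 57.75 + 55.76 = 149.32

149.32


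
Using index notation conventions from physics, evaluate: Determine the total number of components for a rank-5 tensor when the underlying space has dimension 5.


The number of components of a rank-r tensor in d dimensions is d^r.
Here d = 5 and r = 5.
5^5 = 3125

3125


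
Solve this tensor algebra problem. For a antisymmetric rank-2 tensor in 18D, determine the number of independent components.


A antisymmetric rank-2 tensor in d dimensions has d(d-1)/2 independent components.
d = 18
d(d-1)/2 = 18 * 17 / 2 = 306 / 2 = 153

153


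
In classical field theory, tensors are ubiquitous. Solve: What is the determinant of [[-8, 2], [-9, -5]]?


For a 2x2 matrix [[a, b], [c, d]], det = a*d - b*c.
a = -8, b = 2, c = -9, d = -5
a*d = -8 * -5 = 40
b*c = 2 * -9 = -18
det = 40 - -18 = 58

58


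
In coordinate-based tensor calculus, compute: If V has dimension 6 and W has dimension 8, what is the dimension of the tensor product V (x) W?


The dimension of a tensor product is the product of dimensions.
dim(V) = 6, dim(W) = 8
dim(V (x) W) = 6 * 8 = 48

48


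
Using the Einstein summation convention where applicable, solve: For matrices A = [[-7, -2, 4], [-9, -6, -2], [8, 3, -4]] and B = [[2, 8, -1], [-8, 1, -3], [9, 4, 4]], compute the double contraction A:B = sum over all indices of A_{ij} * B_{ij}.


A:B = sum over all i,j of A_{ij} * B_{ij}.
Row 1: -7*2=-14, -2*8=-16, 4*-1=-4 => row sum = -34
Row 2: -9*-8=72, -6*1=-6, -2*-3=6 => row sum = 72
Row 3: 8*9=72, 3*4=12, -4*4=-16 => row sum = 68
Total = -34 + 72 + 68 = 106

106


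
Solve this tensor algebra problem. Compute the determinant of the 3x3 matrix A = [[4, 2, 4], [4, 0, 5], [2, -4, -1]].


Expanding along the first row, det(A) = a11*M_11 - a12*M_12 + a13*M_13, where M_1j is the (1,j) minor.
Minor M_11 = 0*-1 - 5*-4 = 20
Minor M_12 = 4*-1 - 5*2 = -14
Minor M_13 = 4*-4 - 0*2 = -16
det = 4*(20) - 2*(-14) + 4*(-16)
    = 80 - -28 + -64
    = 44

44


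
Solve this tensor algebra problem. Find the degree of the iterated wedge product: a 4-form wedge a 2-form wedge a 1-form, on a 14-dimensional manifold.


The degree of a wedge product is the sum of the degrees of the individual forms.
Degrees: 4, 2, 1
Total degree = 4 + 2 + 1 = 7

7


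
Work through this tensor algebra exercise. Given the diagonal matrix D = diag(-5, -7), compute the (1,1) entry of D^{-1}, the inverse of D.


For a diagonal matrix, the inverse has entries (D^{-1})_{ii} = 1/d_{ii}.
The diagonal entries are: d_{11} = -5, d_{22} = -7
We need (D^{-1})_{11} = 1/d_{11} = 1/-5 = -1/5

-1/5


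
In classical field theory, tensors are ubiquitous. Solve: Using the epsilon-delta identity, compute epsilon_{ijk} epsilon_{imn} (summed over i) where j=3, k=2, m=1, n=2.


Using the identity: epsilon_{ijk} epsilon_{imn} = delta_{jm} delta_{kn} - delta_{jn} delta_{km}.
delta_{31} = 0
delta_{22} = 1
delta_{32} = 0
delta_{21} = 0
Result = 0 * 1 - 0 * 0 = 0 - 0 = 0

0


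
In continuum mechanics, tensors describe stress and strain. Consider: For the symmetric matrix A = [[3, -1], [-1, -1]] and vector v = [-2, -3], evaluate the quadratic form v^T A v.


First compute Av:
(Av)_1 = 3*-2 + -1*-3 = -3
(Av)_2 = -1*-2 + -1*-3 = 5
Av = [-3, 5]
Then v^T (Av) = -2*-3 + -3*5
= 6 + -15 = -9

-9


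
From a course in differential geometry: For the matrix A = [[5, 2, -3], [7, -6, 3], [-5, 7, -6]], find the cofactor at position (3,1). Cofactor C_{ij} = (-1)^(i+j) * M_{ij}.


To find cofactor C_{31}, delete row 3 and column 1.
The resulting 2x2 submatrix is: [[2, -3], [-6, 3]]
Minor M_{31} = 2*3 - -3*-6
  = 6 - 18 = -12
Sign = (-1)^(3+1) = (-1)^4 = 1
Cofactor C_{31} = 1 * -12 = -12

-12


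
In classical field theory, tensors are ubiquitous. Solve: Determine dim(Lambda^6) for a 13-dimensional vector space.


The dimension of the space of p-forms on an n-dimensional space is C(n, p).
n = 13, p = 6
C(13, 6) = 13! / (6! * 7!) = 1716

1716


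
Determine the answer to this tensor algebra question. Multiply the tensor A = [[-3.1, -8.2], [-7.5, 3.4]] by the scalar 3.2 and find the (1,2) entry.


Scalar multiplication: (cA)_{ij} = c * A_{ij}.
c = 3.2
A_{12} = -8.2
(cA)_{12} = 3.2 * -8.2 = -26.24

-26.24


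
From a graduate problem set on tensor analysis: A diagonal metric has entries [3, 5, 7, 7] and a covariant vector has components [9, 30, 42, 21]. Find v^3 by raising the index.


To raise an index with a diagonal metric: v^i = v_i / g_{ii}.
For index 3: v_3 = 42, g_{33} = 7
v^3 = 42 / 7 = 6

6


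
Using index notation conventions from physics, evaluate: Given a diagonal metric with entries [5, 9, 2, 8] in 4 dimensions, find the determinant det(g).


For a diagonal metric, the determinant is the product of diagonal entries.
Diagonal entries: 5, 9, 2, 8
det(g) = 5 * 9 * 2 * 8 = 720

720


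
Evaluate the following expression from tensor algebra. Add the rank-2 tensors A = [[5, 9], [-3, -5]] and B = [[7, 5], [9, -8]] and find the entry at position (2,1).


Tensor addition is component-wise: (A + B)_{ij} = A_{ij} + B_{ij}.
A_{21} = -3
B_{21} = 9
(A + B)_{21} = -3 + 9 = 6

6


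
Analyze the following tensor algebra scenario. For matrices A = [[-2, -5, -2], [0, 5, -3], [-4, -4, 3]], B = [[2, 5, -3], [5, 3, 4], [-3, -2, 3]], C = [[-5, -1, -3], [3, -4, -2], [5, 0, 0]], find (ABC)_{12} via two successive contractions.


(ABC)_{12} = sum_m (AB)_{1m} C_{m2}. First compute row 1 of AB.
(AB)_{11} = -2*2 + -5*5 + -2*-3 = -23
(AB)_{12} = -2*5 + -5*3 + -2*-2 = -21
(AB)_{13} = -2*-3 + -5*4 + -2*3 = -20
Now contract with column 2 of C:
(AB)_{11} * C_{12} = -23 * -1 = 23
(AB)_{12} * C_{22} = -21 * -4 = 84
(AB)_{13} * C_{32} = -20 * 0 = 0
(ABC)_{12} = 23 + 84 + 0 = 107

107


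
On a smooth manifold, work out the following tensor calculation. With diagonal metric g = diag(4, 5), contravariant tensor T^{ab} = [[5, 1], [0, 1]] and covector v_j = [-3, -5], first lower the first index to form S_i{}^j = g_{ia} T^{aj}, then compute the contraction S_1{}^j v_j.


Step 1: lower the first index. For a diagonal metric, g_{ia} T^{aj} = g_{ii} T^{ij} (no sum on i).
g_{11} = 4
S_1{}^1 = 4 * T^{11} = 4 * 5 = 20
S_1{}^2 = 4 * T^{12} = 4 * 1 = 4
Step 2: contract S_1{}^j with v_j.
S_1{}^1 * v_1 = 20 * -3 = -60
S_1{}^2 * v_2 = 4 * -5 = -20
Result = -60 + -20 = -80

-80


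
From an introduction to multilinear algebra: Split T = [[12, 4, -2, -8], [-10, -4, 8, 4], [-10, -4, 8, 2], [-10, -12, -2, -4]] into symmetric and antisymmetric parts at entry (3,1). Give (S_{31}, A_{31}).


T_{31} = -10
T_{13} = -2
S_{31} = (-10 + -2)/2 = -12/2 = -6
A_{31} = (-10 - -2)/2 = -8/2 = -4
Check: S + A = -6 + -4 = -10 = T_{31}.

(-6, -4)


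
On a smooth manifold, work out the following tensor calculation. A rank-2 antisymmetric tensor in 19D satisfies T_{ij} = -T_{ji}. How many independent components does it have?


An antisymmetric rank-2 tensor satisfies A_{ij} = -A_{ji}, so diagonal entries are zero.
The independent components are the upper-triangular entries: C(n, 2) = n(n-1)/2.
n = 19
C(19, 2) = 19 * 18 / 2 = 342 / 2 = 171

171


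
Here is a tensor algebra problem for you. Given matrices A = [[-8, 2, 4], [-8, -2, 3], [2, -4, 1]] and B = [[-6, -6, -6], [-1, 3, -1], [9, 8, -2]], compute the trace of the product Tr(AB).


Tr(AB) = sum_i (AB)_{ii} where (AB)_{ii} = sum_k A_{ik} B_{ki}.
(AB)_{11} = -8*-6 + 2*-1 + 4*9 = 82
(AB)_{22} = -8*-6 + -2*3 + 3*8 = 66
(AB)_{33} = 2*-6 + -4*-1 + 1*-2 = -10
Tr(AB) = 82 + 66 + -10 = 138

138


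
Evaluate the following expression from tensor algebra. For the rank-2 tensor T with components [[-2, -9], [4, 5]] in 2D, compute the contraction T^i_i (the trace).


The contraction (trace) of a rank-2 tensor is the sum of its diagonal elements.
Diagonal entries: A[1,1] = -2, A[2,2] = 5
Tr(A) = -2 + 5 = 3

3


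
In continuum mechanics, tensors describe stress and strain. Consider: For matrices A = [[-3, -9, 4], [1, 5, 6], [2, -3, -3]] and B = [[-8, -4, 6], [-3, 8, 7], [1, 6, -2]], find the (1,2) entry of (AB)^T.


(AB)^T_{ij} = (AB)_{ji} = sum_k A_{jk} B_{ki}.
For i=1, j=2 we need (AB)_{21}:
A_{21} * B_{11} = 1 * -8 = -8
A_{22} * B_{21} = 5 * -3 = -15
A_{23} * B_{31} = 6 * 1 = 6
Sum = -8 + -15 + 6 = -17

-17


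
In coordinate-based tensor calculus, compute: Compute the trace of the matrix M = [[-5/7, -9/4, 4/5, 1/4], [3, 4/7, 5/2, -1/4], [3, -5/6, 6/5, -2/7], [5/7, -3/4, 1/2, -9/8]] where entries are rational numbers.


The trace is the sum of diagonal entries.
Diagonal: M[1,1] = -5/7, M[2,2] = 4/7, M[3,3] = 6/5, M[4,4] = -9/8
Tr(M) = -5/7 + 4/7 + 6/5 + -9/8
Computing step by step:
After adding M[1,1]: -5/7
After adding M[2,2]: -1/7
After adding M[3,3]: 37/35
After adding M[4,4]: -19/280
Tr(M) = -19/280

-19/280
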